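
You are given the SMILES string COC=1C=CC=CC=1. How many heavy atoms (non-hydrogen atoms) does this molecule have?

8

Every atom symbol written in the SMILES (organic subset) is one heavy atom; implicit H are not written.
Heavy atoms by element → C:7, O:1.
Total: 8.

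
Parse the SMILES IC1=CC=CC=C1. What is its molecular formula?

C6H5I

Walk through each heavy atom and fill implicit hydrogens from standard valence (C 4, N 3, O 2, S 2, halogen 1):
  atom 1: I (halogen, monovalent) → 0 H
  atom 2: C, bond orders sum to 4 (valence 4) → 0 H
  atom 3: C, bond orders sum to 3 (valence 4) → 1 H
  atom 4: C, bond orders sum to 3 (valence 4) → 1 H
  atom 5: C, bond orders sum to 3 (valence 4) → 1 H
  atom 6: C, bond orders sum to 3 (valence 4) → 1 H
  atom 7: C, bond orders sum to 3 (valence 4) → 1 H
Totals → C:6, H:5, I:1.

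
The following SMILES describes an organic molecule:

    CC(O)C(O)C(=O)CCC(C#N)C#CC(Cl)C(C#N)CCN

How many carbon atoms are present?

Count every carbon token in the SMILES (each C, including those in ring-closure positions and inside branches).
Carbon count: 15.

15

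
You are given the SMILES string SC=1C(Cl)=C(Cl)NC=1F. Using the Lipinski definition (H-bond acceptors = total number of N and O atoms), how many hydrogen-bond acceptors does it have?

1

N atoms: 1; O atoms: 0.
Lipinski HBA = 1 + 0 = 1.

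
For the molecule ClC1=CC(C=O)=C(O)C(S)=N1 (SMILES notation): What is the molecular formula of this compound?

C6H4ClNO2S

Walk through each heavy atom and fill implicit hydrogens from standard valence (C 4, N 3, O 2, S 2, halogen 1):
  atom 1: Cl (halogen, monovalent) → 0 H
  atom 2: C, bond orders sum to 4 (valence 4) → 0 H
  atom 3: C, bond orders sum to 3 (valence 4) → 1 H
  atom 4: C, bond orders sum to 4 (valence 4) → 0 H
  atom 5: C, bond orders sum to 3 (valence 4) → 1 H
  atom 6: O, bond orders sum to 2 (valence 2) → 0 H
  atom 7: C, bond orders sum to 4 (valence 4) → 0 H
  atom 8: O, bond orders sum to 1 (valence 2) → 1 H
  atom 9: C, bond orders sum to 4 (valence 4) → 0 H
  atom 10: S, bond orders sum to 1 (valence 2) → 1 H
  atom 11: N, bond orders sum to 3 (valence 3) → 0 H
Totals → C:6, H:4, Cl:1, N:1, O:2, S:1.
In Hill order: C6H4ClNO2S.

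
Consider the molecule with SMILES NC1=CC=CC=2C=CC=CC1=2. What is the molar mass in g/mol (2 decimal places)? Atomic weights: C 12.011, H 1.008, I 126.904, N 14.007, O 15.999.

First, the molecular formula is C10H9N (counting implicit H from valence).
  C: 10 × 12.011 = 120.110
  H: 9 × 1.008 = 9.072
  N: 1 × 14.007 = 14.007
Sum: 10×12.011 + 9×1.008 + 1×14.007 = 143.189 → 143.19 g/mol.

143.19 g/mol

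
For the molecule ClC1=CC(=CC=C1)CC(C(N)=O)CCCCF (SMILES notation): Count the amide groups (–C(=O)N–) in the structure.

The amide motif appears at heavy-atom position 10 in the SMILES.
Amide count: 1.

1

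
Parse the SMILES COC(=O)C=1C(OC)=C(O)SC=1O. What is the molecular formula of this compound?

Walk through each heavy atom and fill implicit hydrogens from standard valence (C 4, N 3, O 2, S 2, halogen 1):
  atom 1: C, bond orders sum to 1 (valence 4) → 3 H
  atom 2: O, bond orders sum to 2 (valence 2) → 0 H
  atom 3: C, bond orders sum to 4 (valence 4) → 0 H
  atom 4: O, bond orders sum to 2 (valence 2) → 0 H
  atom 5: C, bond orders sum to 4 (valence 4) → 0 H
  atom 6: C, bond orders sum to 4 (valence 4) → 0 H
  atom 7: O, bond orders sum to 2 (valence 2) → 0 H
  atom 8: C, bond orders sum to 1 (valence 4) → 3 H
  atom 9: C, bond orders sum to 4 (valence 4) → 0 H
  atom 10: O, bond orders sum to 1 (valence 2) → 1 H
  atom 11: S, bond orders sum to 2 (valence 2) → 0 H
  atom 12: C, bond orders sum to 4 (valence 4) → 0 H
  atom 13: O, bond orders sum to 1 (valence 2) → 1 H
Totals → C:7, H:8, O:5, S:1.
In Hill order: C7H8O5S.

C7H8O5S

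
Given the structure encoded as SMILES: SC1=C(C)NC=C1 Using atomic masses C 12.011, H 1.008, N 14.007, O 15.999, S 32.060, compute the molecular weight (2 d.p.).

113.18 g/mol

First, the molecular formula is C5H7NS (counting implicit H from valence).
  C: 5 × 12.011 = 60.055
  H: 7 × 1.008 = 7.056
  N: 1 × 14.007 = 14.007
  S: 1 × 32.060 = 32.060
Sum: 5×12.011 + 7×1.008 + 1×14.007 + 1×32.060 = 113.178 → 113.18 g/mol.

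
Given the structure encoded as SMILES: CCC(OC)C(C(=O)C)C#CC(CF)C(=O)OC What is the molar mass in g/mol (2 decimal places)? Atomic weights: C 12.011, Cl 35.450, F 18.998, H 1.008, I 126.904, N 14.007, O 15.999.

258.29 g/mol

First, the molecular formula is C13H19FO4 (counting implicit H from valence).
  C: 13 × 12.011 = 156.143
  F: 1 × 18.998 = 18.998
  H: 19 × 1.008 = 19.152
  O: 4 × 15.999 = 63.996
Sum: 13×12.011 + 1×18.998 + 19×1.008 + 4×15.999 = 258.289 → 258.29 g/mol.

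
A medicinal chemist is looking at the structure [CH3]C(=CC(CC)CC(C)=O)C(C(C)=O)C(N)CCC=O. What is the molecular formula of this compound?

Walk through each heavy atom and fill implicit hydrogens from standard valence (C 4, N 3, O 2, S 2, halogen 1):
  atom 1: C with explicit H count 3
  atom 2: C, bond orders sum to 4 (valence 4) → 0 H
  atom 3: C, bond orders sum to 3 (valence 4) → 1 H
  atom 4: C, bond orders sum to 3 (valence 4) → 1 H
  atom 5: C, bond orders sum to 2 (valence 4) → 2 H
  atom 6: C, bond orders sum to 1 (valence 4) → 3 H
  atom 7: C, bond orders sum to 2 (valence 4) → 2 H
  atom 8: C, bond orders sum to 4 (valence 4) → 0 H
  atom 9: C, bond orders sum to 1 (valence 4) → 3 H
  atom 10: O, bond orders sum to 2 (valence 2) → 0 H
  atom 11: C, bond orders sum to 3 (valence 4) → 1 H
  atom 12: C, bond orders sum to 4 (valence 4) → 0 H
  atom 13: C, bond orders sum to 1 (valence 4) → 3 H
  atom 14: O, bond orders sum to 2 (valence 2) → 0 H
  atom 15: C, bond orders sum to 3 (valence 4) → 1 H
  atom 16: N, bond orders sum to 1 (valence 3) → 2 H
  atom 17: C, bond orders sum to 2 (valence 4) → 2 H
  atom 18: C, bond orders sum to 2 (valence 4) → 2 H
  atom 19: C, bond orders sum to 3 (valence 4) → 1 H
  atom 20: O, bond orders sum to 2 (valence 2) → 0 H
Totals → C:16, H:27, N:1, O:3.

C16H27NO3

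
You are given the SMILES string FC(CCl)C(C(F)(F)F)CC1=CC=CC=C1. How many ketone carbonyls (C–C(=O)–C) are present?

Scan the SMILES for the ketone motif — none present.

0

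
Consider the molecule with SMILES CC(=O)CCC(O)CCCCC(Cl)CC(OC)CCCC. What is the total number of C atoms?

Count every carbon token in the SMILES (each C, including those in ring-closure positions and inside branches).
Carbon count: 17.

17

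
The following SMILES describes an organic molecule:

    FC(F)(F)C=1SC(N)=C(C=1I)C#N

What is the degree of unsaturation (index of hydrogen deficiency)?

Molecular formula: C6H2F3IN2S.
DoU = (2C + 2 + N − H − X) / 2, where X is the halogen count and O/S are ignored.
    = (2·6 + 2 + 2 − 2 − 4) / 2 = 10 / 2 = 5.

5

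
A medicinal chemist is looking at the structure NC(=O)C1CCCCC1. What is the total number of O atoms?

1

Scan the SMILES for O atoms (remember two-letter symbols like Cl and Br are single atoms).
Oxygen count: 1.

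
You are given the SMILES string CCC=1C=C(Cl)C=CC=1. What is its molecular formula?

C8H9Cl

Walk through each heavy atom and fill implicit hydrogens from standard valence (C 4, N 3, O 2, S 2, halogen 1):
  atom 1: C, bond orders sum to 1 (valence 4) → 3 H
  atom 2: C, bond orders sum to 2 (valence 4) → 2 H
  atom 3: C, bond orders sum to 4 (valence 4) → 0 H
  atom 4: C, bond orders sum to 3 (valence 4) → 1 H
  atom 5: C, bond orders sum to 4 (valence 4) → 0 H
  atom 6: Cl (halogen, monovalent) → 0 H
  atom 7: C, bond orders sum to 3 (valence 4) → 1 H
  atom 8: C, bond orders sum to 3 (valence 4) → 1 H
  atom 9: C, bond orders sum to 3 (valence 4) → 1 H
Totals → C:8, H:9, Cl:1.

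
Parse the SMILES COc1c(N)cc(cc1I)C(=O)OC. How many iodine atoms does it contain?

Scan the SMILES for I atoms (remember two-letter symbols like Cl and Br are single atoms).
Iodine count: 1.

1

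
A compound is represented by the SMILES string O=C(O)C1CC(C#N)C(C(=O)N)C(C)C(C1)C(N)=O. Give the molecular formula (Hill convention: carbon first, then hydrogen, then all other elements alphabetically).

Walk through each heavy atom and fill implicit hydrogens from standard valence (C 4, N 3, O 2, S 2, halogen 1):
  atom 1: O, bond orders sum to 2 (valence 2) → 0 H
  atom 2: C, bond orders sum to 4 (valence 4) → 0 H
  atom 3: O, bond orders sum to 1 (valence 2) → 1 H
  atom 4: C, bond orders sum to 3 (valence 4) → 1 H
  atom 5: C, bond orders sum to 2 (valence 4) → 2 H
  atom 6: C, bond orders sum to 3 (valence 4) → 1 H
  atom 7: C, bond orders sum to 4 (valence 4) → 0 H
  atom 8: N, bond orders sum to 3 (valence 3) → 0 H
  atom 9: C, bond orders sum to 3 (valence 4) → 1 H
  atom 10: C, bond orders sum to 4 (valence 4) → 0 H
  atom 11: O, bond orders sum to 2 (valence 2) → 0 H
  atom 12: N, bond orders sum to 1 (valence 3) → 2 H
  atom 13: C, bond orders sum to 3 (valence 4) → 1 H
  atom 14: C, bond orders sum to 1 (valence 4) → 3 H
  atom 15: C, bond orders sum to 3 (valence 4) → 1 H
  atom 16: C, bond orders sum to 2 (valence 4) → 2 H
  atom 17: C, bond orders sum to 4 (valence 4) → 0 H
  atom 18: N, bond orders sum to 1 (valence 3) → 2 H
  atom 19: O, bond orders sum to 2 (valence 2) → 0 H
Totals → C:12, H:17, N:3, O:4.
In Hill order: C12H17N3O4.

C12H17N3O4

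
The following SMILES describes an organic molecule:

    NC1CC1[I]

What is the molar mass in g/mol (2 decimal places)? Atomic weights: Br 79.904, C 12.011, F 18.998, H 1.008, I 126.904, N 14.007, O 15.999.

182.99 g/mol

First, the molecular formula is C3H6IN (counting implicit H from valence).
  C: 3 × 12.011 = 36.033
  H: 6 × 1.008 = 6.048
  I: 1 × 126.904 = 126.904
  N: 1 × 14.007 = 14.007
Sum: 3×12.011 + 6×1.008 + 1×126.904 + 1×14.007 = 182.992 → 182.99 g/mol.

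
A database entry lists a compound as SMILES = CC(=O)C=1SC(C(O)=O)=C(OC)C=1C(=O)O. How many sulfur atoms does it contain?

Scan the SMILES for S atoms (remember two-letter symbols like Cl and Br are single atoms).
Sulfur count: 1.

1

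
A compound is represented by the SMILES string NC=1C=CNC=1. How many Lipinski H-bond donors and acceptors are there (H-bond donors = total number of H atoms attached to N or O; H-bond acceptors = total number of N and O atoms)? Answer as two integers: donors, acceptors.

3, 2

Donors: find every N or O and count the H atoms it carries.
  atom 1 (N): bond orders sum to 1 → 2 H
  atom 5 (N): bond orders sum to 2 → 1 H
Lipinski HBD = 3.
Acceptors: N atoms = 2, O atoms = 0 → HBA = 2.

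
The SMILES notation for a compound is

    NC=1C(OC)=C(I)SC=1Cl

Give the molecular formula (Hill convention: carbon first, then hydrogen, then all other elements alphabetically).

C5H5ClINOS

Walk through each heavy atom and fill implicit hydrogens from standard valence (C 4, N 3, O 2, S 2, halogen 1):
  atom 1: N, bond orders sum to 1 (valence 3) → 2 H
  atom 2: C, bond orders sum to 4 (valence 4) → 0 H
  atom 3: C, bond orders sum to 4 (valence 4) → 0 H
  atom 4: O, bond orders sum to 2 (valence 2) → 0 H
  atom 5: C, bond orders sum to 1 (valence 4) → 3 H
  atom 6: C, bond orders sum to 4 (valence 4) → 0 H
  atom 7: I (halogen, monovalent) → 0 H
  atom 8: S, bond orders sum to 2 (valence 2) → 0 H
  atom 9: C, bond orders sum to 4 (valence 4) → 0 H
  atom 10: Cl (halogen, monovalent) → 0 H
Totals → C:5, H:5, Cl:1, I:1, N:1, O:1, S:1.
In Hill order: C5H5ClINOS.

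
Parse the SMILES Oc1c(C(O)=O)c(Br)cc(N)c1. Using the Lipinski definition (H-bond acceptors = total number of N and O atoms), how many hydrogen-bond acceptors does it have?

4

N atoms: 1; O atoms: 3.
Lipinski HBA = 1 + 3 = 4.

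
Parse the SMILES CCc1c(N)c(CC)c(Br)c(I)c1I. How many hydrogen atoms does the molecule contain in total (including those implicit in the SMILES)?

12

Walk through each heavy atom and fill implicit hydrogens from standard valence (C 4, N 3, O 2, S 2, halogen 1); for lowercase aromatic atoms, an aromatic c carries 1 H when it has two neighbours and 0 H with three, and aromatic n carries 0 H:
  atom 1: C, bond orders sum to 1 (valence 4) → 3 H
  atom 2: C, bond orders sum to 2 (valence 4) → 2 H
  atom 3: aromatic c, 3 neighbours → 0 H
  atom 4: aromatic c, 3 neighbours → 0 H
  atom 5: N, bond orders sum to 1 (valence 3) → 2 H
  atom 6: aromatic c, 3 neighbours → 0 H
  atom 7: C, bond orders sum to 2 (valence 4) → 2 H
  atom 8: C, bond orders sum to 1 (valence 4) → 3 H
  atom 9: aromatic c, 3 neighbours → 0 H
  atom 10: Br (halogen, monovalent) → 0 H
  atom 11: aromatic c, 3 neighbours → 0 H
  atom 12: I (halogen, monovalent) → 0 H
  atom 13: aromatic c, 3 neighbours → 0 H
  atom 14: I (halogen, monovalent) → 0 H
Total hydrogens: 12.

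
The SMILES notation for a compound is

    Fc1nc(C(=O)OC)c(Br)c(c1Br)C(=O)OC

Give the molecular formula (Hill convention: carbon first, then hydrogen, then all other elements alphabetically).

C9H6Br2FNO4

Walk through each heavy atom and fill implicit hydrogens from standard valence (C 4, N 3, O 2, S 2, halogen 1); for lowercase aromatic atoms, an aromatic c carries 1 H when it has two neighbours and 0 H with three, and aromatic n carries 0 H:
  atom 1: F (halogen, monovalent) → 0 H
  atom 2: aromatic c, 3 neighbours → 0 H
  atom 3: aromatic n, 2 neighbours → 0 H
  atom 4: aromatic c, 3 neighbours → 0 H
  atom 5: C, bond orders sum to 4 (valence 4) → 0 H
  atom 6: O, bond orders sum to 2 (valence 2) → 0 H
  atom 7: O, bond orders sum to 2 (valence 2) → 0 H
  atom 8: C, bond orders sum to 1 (valence 4) → 3 H
  atom 9: aromatic c, 3 neighbours → 0 H
  atom 10: Br (halogen, monovalent) → 0 H
  atom 11: aromatic c, 3 neighbours → 0 H
  atom 12: aromatic c, 3 neighbours → 0 H
  atom 13: Br (halogen, monovalent) → 0 H
  atom 14: C, bond orders sum to 4 (valence 4) → 0 H
  atom 15: O, bond orders sum to 2 (valence 2) → 0 H
  atom 16: O, bond orders sum to 2 (valence 2) → 0 H
  atom 17: C, bond orders sum to 1 (valence 4) → 3 H
Totals → C:9, H:6, Br:2, F:1, N:1, O:4.
In Hill order: C9H6Br2FNO4.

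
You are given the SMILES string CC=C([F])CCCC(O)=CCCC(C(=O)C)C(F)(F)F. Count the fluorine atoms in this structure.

Scan the SMILES for F atoms (remember two-letter symbols like Cl and Br are single atoms).
Fluorine count: 4.

4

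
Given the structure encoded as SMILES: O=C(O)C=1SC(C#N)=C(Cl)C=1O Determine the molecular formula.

C6H2ClNO3S

Walk through each heavy atom and fill implicit hydrogens from standard valence (C 4, N 3, O 2, S 2, halogen 1):
  atom 1: O, bond orders sum to 2 (valence 2) → 0 H
  atom 2: C, bond orders sum to 4 (valence 4) → 0 H
  atom 3: O, bond orders sum to 1 (valence 2) → 1 H
  atom 4: C, bond orders sum to 4 (valence 4) → 0 H
  atom 5: S, bond orders sum to 2 (valence 2) → 0 H
  atom 6: C, bond orders sum to 4 (valence 4) → 0 H
  atom 7: C, bond orders sum to 4 (valence 4) → 0 H
  atom 8: N, bond orders sum to 3 (valence 3) → 0 H
  atom 9: C, bond orders sum to 4 (valence 4) → 0 H
  atom 10: Cl (halogen, monovalent) → 0 H
  atom 11: C, bond orders sum to 4 (valence 4) → 0 H
  atom 12: O, bond orders sum to 1 (valence 2) → 1 H
Totals → C:6, H:2, Cl:1, N:1, O:3, S:1.
In Hill order: C6H2ClNO3S.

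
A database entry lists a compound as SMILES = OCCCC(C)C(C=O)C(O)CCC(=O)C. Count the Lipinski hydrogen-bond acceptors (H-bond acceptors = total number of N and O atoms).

4

N atoms: 0; O atoms: 4.
Lipinski HBA = 0 + 4 = 4.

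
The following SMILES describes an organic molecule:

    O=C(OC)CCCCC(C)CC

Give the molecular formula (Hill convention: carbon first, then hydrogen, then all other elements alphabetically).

Walk through each heavy atom and fill implicit hydrogens from standard valence (C 4, N 3, O 2, S 2, halogen 1):
  atom 1: O, bond orders sum to 2 (valence 2) → 0 H
  atom 2: C, bond orders sum to 4 (valence 4) → 0 H
  atom 3: O, bond orders sum to 2 (valence 2) → 0 H
  atom 4: C, bond orders sum to 1 (valence 4) → 3 H
  atom 5: C, bond orders sum to 2 (valence 4) → 2 H
  atom 6: C, bond orders sum to 2 (valence 4) → 2 H
  atom 7: C, bond orders sum to 2 (valence 4) → 2 H
  atom 8: C, bond orders sum to 2 (valence 4) → 2 H
  atom 9: C, bond orders sum to 3 (valence 4) → 1 H
  atom 10: C, bond orders sum to 1 (valence 4) → 3 H
  atom 11: C, bond orders sum to 2 (valence 4) → 2 H
  atom 12: C, bond orders sum to 1 (valence 4) → 3 H
Totals → C:10, H:20, O:2.

C10H20O2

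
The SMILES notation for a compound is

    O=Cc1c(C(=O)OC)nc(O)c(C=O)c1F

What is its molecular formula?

C9H6FNO5

Walk through each heavy atom and fill implicit hydrogens from standard valence (C 4, N 3, O 2, S 2, halogen 1); for lowercase aromatic atoms, an aromatic c carries 1 H when it has two neighbours and 0 H with three, and aromatic n carries 0 H:
  atom 1: O, bond orders sum to 2 (valence 2) → 0 H
  atom 2: C, bond orders sum to 3 (valence 4) → 1 H
  atom 3: aromatic c, 3 neighbours → 0 H
  atom 4: aromatic c, 3 neighbours → 0 H
  atom 5: C, bond orders sum to 4 (valence 4) → 0 H
  atom 6: O, bond orders sum to 2 (valence 2) → 0 H
  atom 7: O, bond orders sum to 2 (valence 2) → 0 H
  atom 8: C, bond orders sum to 1 (valence 4) → 3 H
  atom 9: aromatic n, 2 neighbours → 0 H
  atom 10: aromatic c, 3 neighbours → 0 H
  atom 11: O, bond orders sum to 1 (valence 2) → 1 H
  atom 12: aromatic c, 3 neighbours → 0 H
  atom 13: C, bond orders sum to 3 (valence 4) → 1 H
  atom 14: O, bond orders sum to 2 (valence 2) → 0 H
  atom 15: aromatic c, 3 neighbours → 0 H
  atom 16: F (halogen, monovalent) → 0 H
Totals → C:9, H:6, F:1, N:1, O:5.
In Hill order: C9H6FNO5.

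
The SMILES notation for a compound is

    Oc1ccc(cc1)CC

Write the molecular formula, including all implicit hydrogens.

C8H10O

Walk through each heavy atom and fill implicit hydrogens from standard valence (C 4, N 3, O 2, S 2, halogen 1); for lowercase aromatic atoms, an aromatic c carries 1 H when it has two neighbours and 0 H with three, and aromatic n carries 0 H:
  atom 1: O, bond orders sum to 1 (valence 2) → 1 H
  atom 2: aromatic c, 3 neighbours → 0 H
  atom 3: aromatic c, 2 neighbours → 1 H
  atom 4: aromatic c, 2 neighbours → 1 H
  atom 5: aromatic c, 3 neighbours → 0 H
  atom 6: aromatic c, 2 neighbours → 1 H
  atom 7: aromatic c, 2 neighbours → 1 H
  atom 8: C, bond orders sum to 2 (valence 4) → 2 H
  atom 9: C, bond orders sum to 1 (valence 4) → 3 H
Totals → C:8, H:10, O:1.
In Hill order: C8H10O.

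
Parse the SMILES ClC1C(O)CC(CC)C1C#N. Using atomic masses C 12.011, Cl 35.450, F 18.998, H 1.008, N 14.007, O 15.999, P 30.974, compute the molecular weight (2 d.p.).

173.64 g/mol

First, the molecular formula is C8H12ClNO (counting implicit H from valence).
  C: 8 × 12.011 = 96.088
  Cl: 1 × 35.450 = 35.450
  H: 12 × 1.008 = 12.096
  N: 1 × 14.007 = 14.007
  O: 1 × 15.999 = 15.999
Sum: 8×12.011 + 1×35.450 + 12×1.008 + 1×14.007 + 1×15.999 = 173.640 → 173.64 g/mol.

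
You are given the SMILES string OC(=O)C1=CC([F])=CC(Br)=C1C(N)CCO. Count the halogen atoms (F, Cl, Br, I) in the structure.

2

Halogen atoms appear at heavy-atom positions 7, 10 (1×Br, 1×F).
Other groups present: 1 carboxylic acid, 1 hydroxyl, 1 primary amine.
Halogen count: 2.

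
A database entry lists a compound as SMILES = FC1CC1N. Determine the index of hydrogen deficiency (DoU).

Molecular formula: C3H6FN.
DoU = (2C + 2 + N − H − X) / 2, where X is the halogen count and O/S are ignored.
    = (2·3 + 2 + 1 − 6 − 1) / 2 = 2 / 2 = 1.

1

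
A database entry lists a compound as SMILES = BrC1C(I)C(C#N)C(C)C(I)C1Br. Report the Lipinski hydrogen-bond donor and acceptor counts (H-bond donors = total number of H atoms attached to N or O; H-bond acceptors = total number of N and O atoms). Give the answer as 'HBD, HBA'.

Donors: find every N or O and count the H atoms it carries.
  atom 7 (N): bond orders sum to 3 → 0 H
Lipinski HBD = 0.
Acceptors: N atoms = 1, O atoms = 0 → HBA = 1.

0, 1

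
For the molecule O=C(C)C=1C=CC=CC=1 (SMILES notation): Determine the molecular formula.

Walk through each heavy atom and fill implicit hydrogens from standard valence (C 4, N 3, O 2, S 2, halogen 1):
  atom 1: O, bond orders sum to 2 (valence 2) → 0 H
  atom 2: C, bond orders sum to 4 (valence 4) → 0 H
  atom 3: C, bond orders sum to 1 (valence 4) → 3 H
  atom 4: C, bond orders sum to 4 (valence 4) → 0 H
  atom 5: C, bond orders sum to 3 (valence 4) → 1 H
  atom 6: C, bond orders sum to 3 (valence 4) → 1 H
  atom 7: C, bond orders sum to 3 (valence 4) → 1 H
  atom 8: C, bond orders sum to 3 (valence 4) → 1 H
  atom 9: C, bond orders sum to 3 (valence 4) → 1 H
Totals → C:8, H:8, O:1.

C8H8O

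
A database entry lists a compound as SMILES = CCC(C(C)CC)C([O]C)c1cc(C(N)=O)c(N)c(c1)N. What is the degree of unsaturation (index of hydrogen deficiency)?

5

Molecular formula: C16H27N3O2.
DoU = (2C + 2 + N − H − X) / 2, where X is the halogen count and O/S are ignored.
    = (2·16 + 2 + 3 − 27 − 0) / 2 = 10 / 2 = 5.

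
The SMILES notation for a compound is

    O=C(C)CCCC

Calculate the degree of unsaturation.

Degree of unsaturation = (number of rings) + (number of π bonds).
Ring closures in the SMILES: 0.
π bonds: 1 double bond (each 1 DoU) → 1 DoU from unsaturation.
Total DoU = 0 + 1 = 1.

1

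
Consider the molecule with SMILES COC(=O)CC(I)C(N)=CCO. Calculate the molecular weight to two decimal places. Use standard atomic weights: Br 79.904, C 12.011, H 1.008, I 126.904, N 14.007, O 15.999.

First, the molecular formula is C7H12INO3 (counting implicit H from valence).
  C: 7 × 12.011 = 84.077
  H: 12 × 1.008 = 12.096
  I: 1 × 126.904 = 126.904
  N: 1 × 14.007 = 14.007
  O: 3 × 15.999 = 47.997
Sum: 7×12.011 + 12×1.008 + 1×126.904 + 1×14.007 + 3×15.999 = 285.081 → 285.08 g/mol.

285.08 g/mol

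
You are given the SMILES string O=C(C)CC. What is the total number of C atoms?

4

Count every carbon token in the SMILES (each C, including those in ring-closure positions and inside branches).
Carbon count: 4.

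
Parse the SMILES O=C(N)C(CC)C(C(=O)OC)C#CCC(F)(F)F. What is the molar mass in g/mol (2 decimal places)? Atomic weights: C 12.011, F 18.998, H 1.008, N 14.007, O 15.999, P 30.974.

265.23 g/mol

First, the molecular formula is C11H14F3NO3 (counting implicit H from valence).
  C: 11 × 12.011 = 132.121
  F: 3 × 18.998 = 56.994
  H: 14 × 1.008 = 14.112
  N: 1 × 14.007 = 14.007
  O: 3 × 15.999 = 47.997
Sum: 11×12.011 + 3×18.998 + 14×1.008 + 1×14.007 + 3×15.999 = 265.231 → 265.23 g/mol.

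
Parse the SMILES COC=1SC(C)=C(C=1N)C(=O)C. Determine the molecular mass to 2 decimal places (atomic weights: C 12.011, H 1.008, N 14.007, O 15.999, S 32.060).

185.24 g/mol

First, the molecular formula is C8H11NO2S (counting implicit H from valence).
  C: 8 × 12.011 = 96.088
  H: 11 × 1.008 = 11.088
  N: 1 × 14.007 = 14.007
  O: 2 × 15.999 = 31.998
  S: 1 × 32.060 = 32.060
Sum: 8×12.011 + 11×1.008 + 1×14.007 + 2×15.999 + 1×32.060 = 185.241 → 185.24 g/mol.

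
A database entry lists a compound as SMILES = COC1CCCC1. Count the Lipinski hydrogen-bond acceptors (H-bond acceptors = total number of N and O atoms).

1

N atoms: 0; O atoms: 1.
Lipinski HBA = 0 + 1 = 1.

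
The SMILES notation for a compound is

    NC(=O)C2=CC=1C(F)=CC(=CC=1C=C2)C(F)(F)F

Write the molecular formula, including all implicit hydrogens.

C12H7F4NO

Walk through each heavy atom and fill implicit hydrogens from standard valence (C 4, N 3, O 2, S 2, halogen 1):
  atom 1: N, bond orders sum to 1 (valence 3) → 2 H
  atom 2: C, bond orders sum to 4 (valence 4) → 0 H
  atom 3: O, bond orders sum to 2 (valence 2) → 0 H
  atom 4: C, bond orders sum to 4 (valence 4) → 0 H
  atom 5: C, bond orders sum to 3 (valence 4) → 1 H
  atom 6: C, bond orders sum to 4 (valence 4) → 0 H
  atom 7: C, bond orders sum to 4 (valence 4) → 0 H
  atom 8: F (halogen, monovalent) → 0 H
  atom 9: C, bond orders sum to 3 (valence 4) → 1 H
  atom 10: C, bond orders sum to 4 (valence 4) → 0 H
  atom 11: C, bond orders sum to 3 (valence 4) → 1 H
  atom 12: C, bond orders sum to 4 (valence 4) → 0 H
  atom 13: C, bond orders sum to 3 (valence 4) → 1 H
  atom 14: C, bond orders sum to 3 (valence 4) → 1 H
  atom 15: C, bond orders sum to 4 (valence 4) → 0 H
  atom 16: F (halogen, monovalent) → 0 H
  atom 17: F (halogen, monovalent) → 0 H
  atom 18: F (halogen, monovalent) → 0 H
Totals → C:12, H:7, F:4, N:1, O:1.
In Hill order: C12H7F4NO.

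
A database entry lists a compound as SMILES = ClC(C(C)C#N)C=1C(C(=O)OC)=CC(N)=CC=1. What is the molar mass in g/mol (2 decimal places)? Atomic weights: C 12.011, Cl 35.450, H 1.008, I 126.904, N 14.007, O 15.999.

First, the molecular formula is C12H13ClN2O2 (counting implicit H from valence).
  C: 12 × 12.011 = 144.132
  Cl: 1 × 35.450 = 35.450
  H: 13 × 1.008 = 13.104
  N: 2 × 14.007 = 28.014
  O: 2 × 15.999 = 31.998
Sum: 12×12.011 + 1×35.450 + 13×1.008 + 2×14.007 + 2×15.999 = 252.698 → 252.70 g/mol.

252.70 g/mol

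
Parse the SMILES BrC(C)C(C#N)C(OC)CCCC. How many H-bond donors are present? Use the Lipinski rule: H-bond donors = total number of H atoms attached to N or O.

Donors: find every N or O and count the H atoms it carries.
  atom 6 (N): bond orders sum to 3 → 0 H
  atom 8 (O): bond orders sum to 2 → 0 H
Lipinski HBD = 0.

0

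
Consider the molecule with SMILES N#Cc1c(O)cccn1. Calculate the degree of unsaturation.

Molecular formula: C6H4N2O.
DoU = (2C + 2 + N − H − X) / 2, where X is the halogen count and O/S are ignored.
    = (2·6 + 2 + 2 − 4 − 0) / 2 = 12 / 2 = 6.

6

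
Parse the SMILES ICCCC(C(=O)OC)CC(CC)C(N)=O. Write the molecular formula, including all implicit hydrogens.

C11H20INO3

Walk through each heavy atom and fill implicit hydrogens from standard valence (C 4, N 3, O 2, S 2, halogen 1):
  atom 1: I (halogen, monovalent) → 0 H
  atom 2: C, bond orders sum to 2 (valence 4) → 2 H
  atom 3: C, bond orders sum to 2 (valence 4) → 2 H
  atom 4: C, bond orders sum to 2 (valence 4) → 2 H
  atom 5: C, bond orders sum to 3 (valence 4) → 1 H
  atom 6: C, bond orders sum to 4 (valence 4) → 0 H
  atom 7: O, bond orders sum to 2 (valence 2) → 0 H
  atom 8: O, bond orders sum to 2 (valence 2) → 0 H
  atom 9: C, bond orders sum to 1 (valence 4) → 3 H
  atom 10: C, bond orders sum to 2 (valence 4) → 2 H
  atom 11: C, bond orders sum to 3 (valence 4) → 1 H
  atom 12: C, bond orders sum to 2 (valence 4) → 2 H
  atom 13: C, bond orders sum to 1 (valence 4) → 3 H
  atom 14: C, bond orders sum to 4 (valence 4) → 0 H
  atom 15: N, bond orders sum to 1 (valence 3) → 2 H
  atom 16: O, bond orders sum to 2 (valence 2) → 0 H
Totals → C:11, H:20, I:1, N:1, O:3.
In Hill order: C11H20INO3.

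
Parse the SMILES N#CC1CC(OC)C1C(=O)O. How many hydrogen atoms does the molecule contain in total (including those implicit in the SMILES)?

9

Walk through each heavy atom and fill implicit hydrogens from standard valence (C 4, N 3, O 2, S 2, halogen 1):
  atom 1: N, bond orders sum to 3 (valence 3) → 0 H
  atom 2: C, bond orders sum to 4 (valence 4) → 0 H
  atom 3: C, bond orders sum to 3 (valence 4) → 1 H
  atom 4: C, bond orders sum to 2 (valence 4) → 2 H
  atom 5: C, bond orders sum to 3 (valence 4) → 1 H
  atom 6: O, bond orders sum to 2 (valence 2) → 0 H
  atom 7: C, bond orders sum to 1 (valence 4) → 3 H
  atom 8: C, bond orders sum to 3 (valence 4) → 1 H
  atom 9: C, bond orders sum to 4 (valence 4) → 0 H
  atom 10: O, bond orders sum to 2 (valence 2) → 0 H
  atom 11: O, bond orders sum to 1 (valence 2) → 1 H
Total hydrogens: 9.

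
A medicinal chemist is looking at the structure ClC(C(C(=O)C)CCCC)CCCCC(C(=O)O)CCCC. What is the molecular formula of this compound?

C18H33ClO3

Walk through each heavy atom and fill implicit hydrogens from standard valence (C 4, N 3, O 2, S 2, halogen 1):
  atom 1: Cl (halogen, monovalent) → 0 H
  atom 2: C, bond orders sum to 3 (valence 4) → 1 H
  atom 3: C, bond orders sum to 3 (valence 4) → 1 H
  atom 4: C, bond orders sum to 4 (valence 4) → 0 H
  atom 5: O, bond orders sum to 2 (valence 2) → 0 H
  atom 6: C, bond orders sum to 1 (valence 4) → 3 H
  atom 7: C, bond orders sum to 2 (valence 4) → 2 H
  atom 8: C, bond orders sum to 2 (valence 4) → 2 H
  atom 9: C, bond orders sum to 2 (valence 4) → 2 H
  atom 10: C, bond orders sum to 1 (valence 4) → 3 H
  atom 11: C, bond orders sum to 2 (valence 4) → 2 H
  atom 12: C, bond orders sum to 2 (valence 4) → 2 H
  atom 13: C, bond orders sum to 2 (valence 4) → 2 H
  atom 14: C, bond orders sum to 2 (valence 4) → 2 H
  atom 15: C, bond orders sum to 3 (valence 4) → 1 H
  atom 16: C, bond orders sum to 4 (valence 4) → 0 H
  atom 17: O, bond orders sum to 2 (valence 2) → 0 H
  atom 18: O, bond orders sum to 1 (valence 2) → 1 H
  atom 19: C, bond orders sum to 2 (valence 4) → 2 H
  atom 20: C, bond orders sum to 2 (valence 4) → 2 H
  atom 21: C, bond orders sum to 2 (valence 4) → 2 H
  atom 22: C, bond orders sum to 1 (valence 4) → 3 H
Totals → C:18, H:33, Cl:1, O:3.
In Hill order: C18H33ClO3.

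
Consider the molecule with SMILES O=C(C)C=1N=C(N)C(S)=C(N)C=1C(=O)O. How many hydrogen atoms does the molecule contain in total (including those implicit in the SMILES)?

Walk through each heavy atom and fill implicit hydrogens from standard valence (C 4, N 3, O 2, S 2, halogen 1):
  atom 1: O, bond orders sum to 2 (valence 2) → 0 H
  atom 2: C, bond orders sum to 4 (valence 4) → 0 H
  atom 3: C, bond orders sum to 1 (valence 4) → 3 H
  atom 4: C, bond orders sum to 4 (valence 4) → 0 H
  atom 5: N, bond orders sum to 3 (valence 3) → 0 H
  atom 6: C, bond orders sum to 4 (valence 4) → 0 H
  atom 7: N, bond orders sum to 1 (valence 3) → 2 H
  atom 8: C, bond orders sum to 4 (valence 4) → 0 H
  atom 9: S, bond orders sum to 1 (valence 2) → 1 H
  atom 10: C, bond orders sum to 4 (valence 4) → 0 H
  atom 11: N, bond orders sum to 1 (valence 3) → 2 H
  atom 12: C, bond orders sum to 4 (valence 4) → 0 H
  atom 13: C, bond orders sum to 4 (valence 4) → 0 H
  atom 14: O, bond orders sum to 2 (valence 2) → 0 H
  atom 15: O, bond orders sum to 1 (valence 2) → 1 H
Total hydrogens: 9.

9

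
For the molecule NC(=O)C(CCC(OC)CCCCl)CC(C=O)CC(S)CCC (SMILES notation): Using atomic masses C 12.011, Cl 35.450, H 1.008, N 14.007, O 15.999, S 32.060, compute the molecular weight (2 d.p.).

365.96 g/mol

First, the molecular formula is C17H32ClNO3S (counting implicit H from valence).
  C: 17 × 12.011 = 204.187
  Cl: 1 × 35.450 = 35.450
  H: 32 × 1.008 = 32.256
  N: 1 × 14.007 = 14.007
  O: 3 × 15.999 = 47.997
  S: 1 × 32.060 = 32.060
Sum: 17×12.011 + 1×35.450 + 32×1.008 + 1×14.007 + 3×15.999 + 1×32.060 = 365.957 → 365.96 g/mol.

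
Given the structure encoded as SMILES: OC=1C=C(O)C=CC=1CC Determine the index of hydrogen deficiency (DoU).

Degree of unsaturation = (number of rings) + (number of π bonds).
Ring closures in the SMILES: 1.
π bonds: 3 double bonds (each 1 DoU) → 3 DoU from unsaturation.
Total DoU = 1 + 3 = 4.

4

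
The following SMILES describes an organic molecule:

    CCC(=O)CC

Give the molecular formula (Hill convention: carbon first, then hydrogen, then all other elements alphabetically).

C5H10O

Walk through each heavy atom and fill implicit hydrogens from standard valence (C 4, N 3, O 2, S 2, halogen 1):
  atom 1: C, bond orders sum to 1 (valence 4) → 3 H
  atom 2: C, bond orders sum to 2 (valence 4) → 2 H
  atom 3: C, bond orders sum to 4 (valence 4) → 0 H
  atom 4: O, bond orders sum to 2 (valence 2) → 0 H
  atom 5: C, bond orders sum to 2 (valence 4) → 2 H
  atom 6: C, bond orders sum to 1 (valence 4) → 3 H
Totals → C:5, H:10, O:1.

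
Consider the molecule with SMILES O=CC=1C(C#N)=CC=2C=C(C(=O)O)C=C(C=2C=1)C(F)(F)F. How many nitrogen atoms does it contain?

1

Scan the SMILES for N atoms (remember two-letter symbols like Cl and Br are single atoms).
Nitrogen count: 1.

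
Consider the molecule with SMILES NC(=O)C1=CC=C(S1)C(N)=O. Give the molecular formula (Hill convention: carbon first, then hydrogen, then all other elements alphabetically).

Walk through each heavy atom and fill implicit hydrogens from standard valence (C 4, N 3, O 2, S 2, halogen 1):
  atom 1: N, bond orders sum to 1 (valence 3) → 2 H
  atom 2: C, bond orders sum to 4 (valence 4) → 0 H
  atom 3: O, bond orders sum to 2 (valence 2) → 0 H
  atom 4: C, bond orders sum to 4 (valence 4) → 0 H
  atom 5: C, bond orders sum to 3 (valence 4) → 1 H
  atom 6: C, bond orders sum to 3 (valence 4) → 1 H
  atom 7: C, bond orders sum to 4 (valence 4) → 0 H
  atom 8: S, bond orders sum to 2 (valence 2) → 0 H
  atom 9: C, bond orders sum to 4 (valence 4) → 0 H
  atom 10: N, bond orders sum to 1 (valence 3) → 2 H
  atom 11: O, bond orders sum to 2 (valence 2) → 0 H
Totals → C:6, H:6, N:2, O:2, S:1.
In Hill order: C6H6N2O2S.

C6H6N2O2S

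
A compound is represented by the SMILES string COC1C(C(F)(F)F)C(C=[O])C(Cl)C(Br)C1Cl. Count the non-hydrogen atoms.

Every atom symbol written in the SMILES (organic subset) is one heavy atom; implicit H are not written.
Heavy atoms by element → Br:1, C:9, Cl:2, F:3, O:2.
Total: 17.

17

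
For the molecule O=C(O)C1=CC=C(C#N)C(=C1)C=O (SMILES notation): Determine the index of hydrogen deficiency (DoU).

Molecular formula: C9H5NO3.
DoU = (2C + 2 + N − H − X) / 2, where X is the halogen count and O/S are ignored.
    = (2·9 + 2 + 1 − 5 − 0) / 2 = 16 / 2 = 8.

8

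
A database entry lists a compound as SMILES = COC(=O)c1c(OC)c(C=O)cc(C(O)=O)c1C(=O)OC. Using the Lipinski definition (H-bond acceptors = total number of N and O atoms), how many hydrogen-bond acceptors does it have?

8

N atoms: 0; O atoms: 8.
Lipinski HBA = 0 + 8 = 8.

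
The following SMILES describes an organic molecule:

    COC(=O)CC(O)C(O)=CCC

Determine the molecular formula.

C8H14O4

Walk through each heavy atom and fill implicit hydrogens from standard valence (C 4, N 3, O 2, S 2, halogen 1):
  atom 1: C, bond orders sum to 1 (valence 4) → 3 H
  atom 2: O, bond orders sum to 2 (valence 2) → 0 H
  atom 3: C, bond orders sum to 4 (valence 4) → 0 H
  atom 4: O, bond orders sum to 2 (valence 2) → 0 H
  atom 5: C, bond orders sum to 2 (valence 4) → 2 H
  atom 6: C, bond orders sum to 3 (valence 4) → 1 H
  atom 7: O, bond orders sum to 1 (valence 2) → 1 H
  atom 8: C, bond orders sum to 4 (valence 4) → 0 H
  atom 9: O, bond orders sum to 1 (valence 2) → 1 H
  atom 10: C, bond orders sum to 3 (valence 4) → 1 H
  atom 11: C, bond orders sum to 2 (valence 4) → 2 H
  atom 12: C, bond orders sum to 1 (valence 4) → 3 H
Totals → C:8, H:14, O:4.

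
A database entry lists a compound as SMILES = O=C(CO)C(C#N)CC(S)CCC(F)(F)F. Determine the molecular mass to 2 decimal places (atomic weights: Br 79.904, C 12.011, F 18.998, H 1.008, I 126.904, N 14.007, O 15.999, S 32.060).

First, the molecular formula is C9H12F3NO2S (counting implicit H from valence).
  C: 9 × 12.011 = 108.099
  F: 3 × 18.998 = 56.994
  H: 12 × 1.008 = 12.096
  N: 1 × 14.007 = 14.007
  O: 2 × 15.999 = 31.998
  S: 1 × 32.060 = 32.060
Sum: 9×12.011 + 3×18.998 + 12×1.008 + 1×14.007 + 2×15.999 + 1×32.060 = 255.254 → 255.25 g/mol.

255.25 g/mol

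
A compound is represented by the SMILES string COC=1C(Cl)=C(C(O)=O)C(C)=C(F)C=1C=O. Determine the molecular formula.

Walk through each heavy atom and fill implicit hydrogens from standard valence (C 4, N 3, O 2, S 2, halogen 1):
  atom 1: C, bond orders sum to 1 (valence 4) → 3 H
  atom 2: O, bond orders sum to 2 (valence 2) → 0 H
  atom 3: C, bond orders sum to 4 (valence 4) → 0 H
  atom 4: C, bond orders sum to 4 (valence 4) → 0 H
  atom 5: Cl (halogen, monovalent) → 0 H
  atom 6: C, bond orders sum to 4 (valence 4) → 0 H
  atom 7: C, bond orders sum to 4 (valence 4) → 0 H
  atom 8: O, bond orders sum to 1 (valence 2) → 1 H
  atom 9: O, bond orders sum to 2 (valence 2) → 0 H
  atom 10: C, bond orders sum to 4 (valence 4) → 0 H
  atom 11: C, bond orders sum to 1 (valence 4) → 3 H
  atom 12: C, bond orders sum to 4 (valence 4) → 0 H
  atom 13: F (halogen, monovalent) → 0 H
  atom 14: C, bond orders sum to 4 (valence 4) → 0 H
  atom 15: C, bond orders sum to 3 (valence 4) → 1 H
  atom 16: O, bond orders sum to 2 (valence 2) → 0 H
Totals → C:10, H:8, Cl:1, F:1, O:4.

C10H8ClFO4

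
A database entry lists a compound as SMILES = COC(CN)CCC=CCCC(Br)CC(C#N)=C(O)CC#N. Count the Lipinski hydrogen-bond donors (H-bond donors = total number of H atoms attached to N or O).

Donors: find every N or O and count the H atoms it carries.
  atom 2 (O): bond orders sum to 2 → 0 H
  atom 5 (N): bond orders sum to 1 → 2 H
  atom 17 (N): bond orders sum to 3 → 0 H
  atom 19 (O): bond orders sum to 1 → 1 H
  atom 22 (N): bond orders sum to 3 → 0 H
Lipinski HBD = 3.

3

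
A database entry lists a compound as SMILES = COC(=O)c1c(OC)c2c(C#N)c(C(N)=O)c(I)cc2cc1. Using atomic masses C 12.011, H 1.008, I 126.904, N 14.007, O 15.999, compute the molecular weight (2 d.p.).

410.17 g/mol

First, the molecular formula is C15H11IN2O4 (counting implicit H from valence).
  C: 15 × 12.011 = 180.165
  H: 11 × 1.008 = 11.088
  I: 1 × 126.904 = 126.904
  N: 2 × 14.007 = 28.014
  O: 4 × 15.999 = 63.996
Sum: 15×12.011 + 11×1.008 + 1×126.904 + 2×14.007 + 4×15.999 = 410.167 → 410.17 g/mol.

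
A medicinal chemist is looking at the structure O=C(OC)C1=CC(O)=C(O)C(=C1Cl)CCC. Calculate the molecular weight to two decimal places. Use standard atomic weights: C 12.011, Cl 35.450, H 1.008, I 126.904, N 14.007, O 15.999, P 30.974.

244.67 g/mol

First, the molecular formula is C11H13ClO4 (counting implicit H from valence).
  C: 11 × 12.011 = 132.121
  Cl: 1 × 35.450 = 35.450
  H: 13 × 1.008 = 13.104
  O: 4 × 15.999 = 63.996
Sum: 11×12.011 + 1×35.450 + 13×1.008 + 4×15.999 = 244.671 → 244.67 g/mol.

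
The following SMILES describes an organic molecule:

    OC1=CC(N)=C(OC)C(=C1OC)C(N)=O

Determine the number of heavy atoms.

15

Every atom symbol written in the SMILES (organic subset) is one heavy atom; implicit H are not written.
Heavy atoms by element → C:9, N:2, O:4.
Total: 15.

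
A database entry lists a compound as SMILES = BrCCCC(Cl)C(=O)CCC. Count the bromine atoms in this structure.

Scan the SMILES for Br atoms (remember two-letter symbols like Cl and Br are single atoms).
Bromine count: 1.

1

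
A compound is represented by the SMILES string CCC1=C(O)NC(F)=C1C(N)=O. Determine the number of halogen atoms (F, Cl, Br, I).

1

Halogen atoms appear at heavy-atom position 8 (1×F).
Other groups present: 1 amide, 1 hydroxyl.
Halogen count: 1.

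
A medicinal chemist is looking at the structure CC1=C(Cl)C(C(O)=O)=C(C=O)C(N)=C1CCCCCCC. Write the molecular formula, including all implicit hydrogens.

Walk through each heavy atom and fill implicit hydrogens from standard valence (C 4, N 3, O 2, S 2, halogen 1):
  atom 1: C, bond orders sum to 1 (valence 4) → 3 H
  atom 2: C, bond orders sum to 4 (valence 4) → 0 H
  atom 3: C, bond orders sum to 4 (valence 4) → 0 H
  atom 4: Cl (halogen, monovalent) → 0 H
  atom 5: C, bond orders sum to 4 (valence 4) → 0 H
  atom 6: C, bond orders sum to 4 (valence 4) → 0 H
  atom 7: O, bond orders sum to 1 (valence 2) → 1 H
  atom 8: O, bond orders sum to 2 (valence 2) → 0 H
  atom 9: C, bond orders sum to 4 (valence 4) → 0 H
  atom 10: C, bond orders sum to 3 (valence 4) → 1 H
  atom 11: O, bond orders sum to 2 (valence 2) → 0 H
  atom 12: C, bond orders sum to 4 (valence 4) → 0 H
  atom 13: N, bond orders sum to 1 (valence 3) → 2 H
  atom 14: C, bond orders sum to 4 (valence 4) → 0 H
  atom 15: C, bond orders sum to 2 (valence 4) → 2 H
  atom 16: C, bond orders sum to 2 (valence 4) → 2 H
  atom 17: C, bond orders sum to 2 (valence 4) → 2 H
  atom 18: C, bond orders sum to 2 (valence 4) → 2 H
  atom 19: C, bond orders sum to 2 (valence 4) → 2 H
  atom 20: C, bond orders sum to 2 (valence 4) → 2 H
  atom 21: C, bond orders sum to 1 (valence 4) → 3 H
Totals → C:16, H:22, Cl:1, N:1, O:3.
In Hill order: C16H22ClNO3.

C16H22ClNO3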